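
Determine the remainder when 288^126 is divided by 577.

186

By square-and-multiply:
126 in binary is 1111110, i.e. 126 = 64 + 32 + 16 + 8 + 4 + 2.
288^1 ≡ 288 (mod 577)
288^2 ≡ 288^2 = 82944 ≡ 433 (mod 577)
288^4 ≡ 433^2 = 187489 ≡ 541 (mod 577)
288^8 ≡ 541^2 = 292681 ≡ 142 (mod 577)
288^16 ≡ 142^2 = 20164 ≡ 546 (mod 577)
288^32 ≡ 546^2 = 298116 ≡ 384 (mod 577)
288^64 ≡ 384^2 = 147456 ≡ 321 (mod 577)
288^126 = 288^64 × 288^32 × 288^16 × 288^8 × 288^4 × 288^2 ≡ 321 × 384 × 546 × 142 × 541 × 433 (mod 577).
Accumulate the product:
321 × 384 = 123264 ≡ 363
363 × 546 = 198198 ≡ 287
287 × 142 = 40754 ≡ 364
364 × 541 = 196924 ≡ 167
167 × 433 = 72311 ≡ 186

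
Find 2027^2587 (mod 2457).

389

By square-and-multiply:
2587 in binary is 101000011011, i.e. 2587 = 2048 + 512 + 16 + 8 + 2 + 1.
2027^1 ≡ 2027 (mod 2457)
2027^2 ≡ 2027^2 = 4108729 ≡ 625 (mod 2457)
2027^4 ≡ 625^2 = 390625 ≡ 2419 (mod 2457)
2027^8 ≡ 2419^2 = 5851561 ≡ 1444 (mod 2457)
2027^16 ≡ 1444^2 = 2085136 ≡ 1600 (mod 2457)
2027^32 ≡ 1600^2 = 2560000 ≡ 2263 (mod 2457)
2027^64 ≡ 2263^2 = 5121169 ≡ 781 (mod 2457)
2027^128 ≡ 781^2 = 609961 ≡ 625 (mod 2457)
2027^256 ≡ 625^2 = 390625 ≡ 2419 (mod 2457)
2027^512 ≡ 2419^2 = 5851561 ≡ 1444 (mod 2457)
2027^1024 ≡ 1444^2 = 2085136 ≡ 1600 (mod 2457)
2027^2048 ≡ 1600^2 = 2560000 ≡ 2263 (mod 2457)
2027^2587 = 2027^2048 · 2027^512 · 2027^16 · 2027^8 · 2027^2 · 2027^1 ≡ 2263 · 1444 · 1600 · 1444 · 625 · 2027 (mod 2457).
Accumulate the product:
2263 · 1444 = 3267772 ≡ 2419
2419 · 1600 = 3870400 ≡ 625
625 · 1444 = 902500 ≡ 781
781 · 625 = 488125 ≡ 1639
1639 · 2027 = 3322253 ≡ 389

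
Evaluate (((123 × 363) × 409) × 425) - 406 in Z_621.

123 × 363 = 44649 ≡ 558 (mod 621)
558 × 409 = 228222 ≡ 315 (mod 621)
315 × 425 = 133875 ≡ 360 (mod 621)
360 - 406 = -46 ≡ 575 (mod 621)

575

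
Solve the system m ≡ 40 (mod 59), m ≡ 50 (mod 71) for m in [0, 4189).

59⁻¹ mod 71: 59×65 ≡ 1 (mod 71), so 59⁻¹ ≡ 65.
m = 40 + 59×((50 − 40)×65 mod 71) = 40 + 59×11 = 689.
Check: 689 mod 59 = 40, 689 mod 71 = 50. ✓

689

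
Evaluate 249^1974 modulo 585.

441

1974 in binary is 11110110110, i.e. 1974 = 1024 + 512 + 256 + 128 + 32 + 16 + 4 + 2.
249^1 ≡ 249 (mod 585)
249^2 ≡ 249^2 = 62001 ≡ 576 (mod 585)
249^4 ≡ 576^2 = 331776 ≡ 81 (mod 585)
249^8 ≡ 81^2 = 6561 ≡ 126 (mod 585)
249^16 ≡ 126^2 = 15876 ≡ 81 (mod 585)
249^32 ≡ 81^2 = 6561 ≡ 126 (mod 585)
249^64 ≡ 126^2 = 15876 ≡ 81 (mod 585)
249^128 ≡ 81^2 = 6561 ≡ 126 (mod 585)
249^256 ≡ 126^2 = 15876 ≡ 81 (mod 585)
249^512 ≡ 81^2 = 6561 ≡ 126 (mod 585)
249^1024 ≡ 126^2 = 15876 ≡ 81 (mod 585)
249^1974 = 249^1024 × 249^512 × 249^256 × 249^128 × 249^32 × 249^16 × 249^4 × 249^2 ≡ 81 × 126 × 81 × 126 × 126 × 81 × 81 × 576 (mod 585).
Accumulate the product:
81 × 126 = 10206 ≡ 261
261 × 81 = 21141 ≡ 81
81 × 126 = 10206 ≡ 261
261 × 126 = 32886 ≡ 126
126 × 81 = 10206 ≡ 261
261 × 81 = 21141 ≡ 81
81 × 576 = 46656 ≡ 441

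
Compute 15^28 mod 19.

Using repeated squaring:
28 in binary is 11100, i.e. 28 = 16 + 8 + 4.
15^1 ≡ 15 (mod 19)
15^2 ≡ 15^2 = 225 ≡ 16 (mod 19)
15^4 ≡ 16^2 = 256 ≡ 9 (mod 19)
15^8 ≡ 9^2 = 81 ≡ 5 (mod 19)
15^16 ≡ 5^2 = 25 ≡ 6 (mod 19)
15^28 = 15^16 × 15^8 × 15^4 ≡ 6 × 5 × 9 (mod 19).
Accumulate the product:
6 × 5 = 30 ≡ 11
11 × 9 = 99 ≡ 4

4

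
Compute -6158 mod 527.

-6158 = -12×527 + 166, so -6158 ≡ 166 (mod 527).

166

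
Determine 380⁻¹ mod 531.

320

Apply the Euclidean algorithm and back-substitute:
531 = 1×380 + 151
380 = 2×151 + 78
151 = 1×78 + 73
78 = 1×73 + 5
73 = 14×5 + 3
5 = 1×3 + 2
3 = 1×2 + 1
2 = 2×1 + 0
gcd(380, 531) = 1, so the inverse exists.
Bézout: 1 = 151×531 − 211×380.
So 380⁻¹ ≡ −211 ≡ 320 (mod 531).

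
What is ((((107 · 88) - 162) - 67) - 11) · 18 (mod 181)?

107 · 88 = 9416 ≡ 4 (mod 181)
4 - 162 = -158 ≡ 23 (mod 181)
23 - 67 = -44 ≡ 137 (mod 181)
137 - 11 = 126
126 · 18 = 2268 ≡ 96 (mod 181)

96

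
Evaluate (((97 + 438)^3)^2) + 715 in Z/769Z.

231

97 + 438 = 535
(535)^3 ≡ 174 (mod 769)
(174)^2 ≡ 285 (mod 769)
285 + 715 = 1000 ≡ 231 (mod 769)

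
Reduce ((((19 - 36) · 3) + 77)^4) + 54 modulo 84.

70

19 - 36 = -17 ≡ 67 (mod 84)
67 · 3 = 201 ≡ 33 (mod 84)
33 + 77 = 110 ≡ 26 (mod 84)
(26)^4 ≡ 16 (mod 84)
16 + 54 = 70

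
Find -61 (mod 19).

-61 = -4·19 + 15, so -61 ≡ 15 (mod 19).

15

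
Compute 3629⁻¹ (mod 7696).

7696 = 2·3629 + 438
3629 = 8·438 + 125
438 = 3·125 + 63
125 = 1·63 + 62
63 = 1·62 + 1
62 = 62·1 + 0
gcd(3629, 7696) = 1, so the inverse exists.
Back-substitute for 1:
1 = 1·63 − 1·62
  = −1·125 + 2·63
  = 2·438 − 7·125
  = −7·3629 + 58·438
  = 58·7696 − 123·3629
So 3629⁻¹ ≡ −123 ≡ 7573 (mod 7696).

7573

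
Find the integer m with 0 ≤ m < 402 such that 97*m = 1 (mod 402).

Run the extended Euclidean algorithm:
402 = 4*97 + 14
97 = 6*14 + 13
14 = 1*13 + 1
13 = 13*1 + 0
gcd(97, 402) = 1, so the inverse exists.
Bézout: 1 = 7*402 − 29*97.
So 97⁻¹ ≡ −29 ≡ 373 (mod 402).

373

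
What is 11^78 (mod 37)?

1

78 in binary is 1001110, i.e. 78 = 64 + 8 + 4 + 2.
11^1 ≡ 11 (mod 37)
11^2 ≡ 11^2 = 121 ≡ 10 (mod 37)
11^4 ≡ 10^2 = 100 ≡ 26 (mod 37)
11^8 ≡ 26^2 = 676 ≡ 10 (mod 37)
11^16 ≡ 10^2 = 100 ≡ 26 (mod 37)
11^32 ≡ 26^2 = 676 ≡ 10 (mod 37)
11^64 ≡ 10^2 = 100 ≡ 26 (mod 37)
11^78 = 11^64 * 11^8 * 11^4 * 11^2 ≡ 26 * 10 * 26 * 10 (mod 37).
Accumulate the product:
26 * 10 = 260 ≡ 1
1 * 26 = 26
26 * 10 = 260 ≡ 1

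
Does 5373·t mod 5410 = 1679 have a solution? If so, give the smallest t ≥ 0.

1563

gcd(5373, 5410) = 1, so a unique solution mod 5410 exists.
5373⁻¹ ≡ 2047 (mod 5410).
t ≡ 2047·1679 ≡ 1563 (mod 5410).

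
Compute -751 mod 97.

-751 = -8*97 + 25, so -751 ≡ 25 (mod 97).

25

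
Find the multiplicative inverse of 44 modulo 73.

5

Run the extended Euclidean algorithm:
73 = 1×44 + 29
44 = 1×29 + 15
29 = 1×15 + 14
15 = 1×14 + 1
14 = 14×1 + 0
gcd(44, 73) = 1, so the inverse exists.
Back-substitute for 1:
1 = 1×15 − 1×14
  = −1×29 + 2×15
  = 2×44 − 3×29
  = −3×73 + 5×44
So 44⁻¹ ≡ 5 (mod 73).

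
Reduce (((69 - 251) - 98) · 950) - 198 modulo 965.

69 - 251 = -182 ≡ 783 (mod 965)
783 - 98 = 685
685 · 950 = 650750 ≡ 340 (mod 965)
340 - 198 = 142

142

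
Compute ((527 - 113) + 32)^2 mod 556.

527 - 113 = 414
414 + 32 = 446
(446)^2 ≡ 424 (mod 556)

424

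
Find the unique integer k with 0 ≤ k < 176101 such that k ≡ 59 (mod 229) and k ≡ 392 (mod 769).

38073

229⁻¹ mod 769: 229·497 ≡ 1 (mod 769), so 229⁻¹ ≡ 497.
k = 59 + 229·((392 − 59)·497 mod 769) = 59 + 229·166 = 38073.
Check: 38073 mod 229 = 59, 38073 mod 769 = 392. ✓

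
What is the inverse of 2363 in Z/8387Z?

8387 = 3·2363 + 1298
2363 = 1·1298 + 1065
1298 = 1·1065 + 233
1065 = 4·233 + 133
233 = 1·133 + 100
133 = 1·100 + 33
100 = 3·33 + 1
33 = 33·1 + 0
gcd(2363, 8387) = 1, so the inverse exists.
Bézout: 1 = 71·8387 − 252·2363.
So 2363⁻¹ ≡ −252 ≡ 8135 (mod 8387).

8135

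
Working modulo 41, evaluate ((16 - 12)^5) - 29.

11

16 - 12 = 4
(4)^5 ≡ 40 (mod 41)
40 - 29 = 11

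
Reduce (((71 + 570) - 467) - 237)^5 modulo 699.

71 + 570 = 641
641 - 467 = 174
174 - 237 = -63 ≡ 636 (mod 699)
(636)^5 ≡ 162 (mod 699)

162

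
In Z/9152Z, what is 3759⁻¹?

Apply the Euclidean algorithm and back-substitute:
9152 = 2*3759 + 1634
3759 = 2*1634 + 491
1634 = 3*491 + 161
491 = 3*161 + 8
161 = 20*8 + 1
8 = 8*1 + 0
gcd(3759, 9152) = 1, so the inverse exists.
Back-substitute for 1:
1 = 1*161 − 20*8
  = −20*491 + 61*161
  = 61*1634 − 203*491
  = −203*3759 + 467*1634
  = 467*9152 − 1137*3759
So 3759⁻¹ ≡ −1137 ≡ 8015 (mod 9152).

8015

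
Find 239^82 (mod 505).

361

82 in binary is 1010010, i.e. 82 = 64 + 16 + 2.
239^1 ≡ 239 (mod 505)
239^2 ≡ 239^2 = 57121 ≡ 56 (mod 505)
239^4 ≡ 56^2 = 3136 ≡ 106 (mod 505)
239^8 ≡ 106^2 = 11236 ≡ 126 (mod 505)
239^16 ≡ 126^2 = 15876 ≡ 221 (mod 505)
239^32 ≡ 221^2 = 48841 ≡ 361 (mod 505)
239^64 ≡ 361^2 = 130321 ≡ 31 (mod 505)
239^82 = 239^64 · 239^16 · 239^2 ≡ 31 · 221 · 56 (mod 505).
Accumulate the product:
31 · 221 = 6851 ≡ 286
286 · 56 = 16016 ≡ 361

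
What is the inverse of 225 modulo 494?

101

494 = 2·225 + 44
225 = 5·44 + 5
44 = 8·5 + 4
5 = 1·4 + 1
4 = 4·1 + 0
gcd(225, 494) = 1, so the inverse exists.
Bézout: 1 = −46·494 + 101·225.
So 225⁻¹ ≡ 101 (mod 494).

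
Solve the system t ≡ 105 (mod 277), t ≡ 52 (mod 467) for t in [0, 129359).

277⁻¹ mod 467: 277·204 ≡ 1 (mod 467), so 277⁻¹ ≡ 204.
t = 105 + 277·((52 − 105)·204 mod 467) = 105 + 277·396 = 109797.

109797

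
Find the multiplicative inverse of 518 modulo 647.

326

647 = 1×518 + 129
518 = 4×129 + 2
129 = 64×2 + 1
2 = 2×1 + 0
gcd(518, 647) = 1, so the inverse exists.
Bézout: 1 = 257×647 − 321×518.
So 518⁻¹ ≡ −321 ≡ 326 (mod 647).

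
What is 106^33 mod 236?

Using repeated squaring:
33 in binary is 100001, i.e. 33 = 32 + 1.
106^1 ≡ 106 (mod 236)
106^2 ≡ 106^2 = 11236 ≡ 144 (mod 236)
106^4 ≡ 144^2 = 20736 ≡ 204 (mod 236)
106^8 ≡ 204^2 = 41616 ≡ 80 (mod 236)
106^16 ≡ 80^2 = 6400 ≡ 28 (mod 236)
106^32 ≡ 28^2 = 784 ≡ 76 (mod 236)
106^33 = 106^32 × 106^1 ≡ 76 × 106 (mod 236).
76 × 106 = 8056 ≡ 32 (mod 236).

32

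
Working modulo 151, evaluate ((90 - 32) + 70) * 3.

82

90 - 32 = 58
58 + 70 = 128
128 * 3 = 384 ≡ 82 (mod 151)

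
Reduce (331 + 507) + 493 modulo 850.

481

331 + 507 = 838
838 + 493 = 1331 ≡ 481 (mod 850)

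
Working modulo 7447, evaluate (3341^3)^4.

1901

(3341)^3 ≡ 4857 (mod 7447)
(4857)^4 ≡ 1901 (mod 7447)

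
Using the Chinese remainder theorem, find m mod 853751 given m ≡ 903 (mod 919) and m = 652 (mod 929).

919⁻¹ mod 929: 919×836 ≡ 1 (mod 929), so 919⁻¹ ≡ 836.
m = 903 + 919×((652 − 903)×836 mod 929) = 903 + 919×118 = 109345.
Check: 109345 mod 919 = 903, 109345 mod 929 = 652. ✓

109345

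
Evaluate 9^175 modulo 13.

9

175 in binary is 10101111, i.e. 175 = 128 + 32 + 8 + 4 + 2 + 1.
9^1 ≡ 9 (mod 13)
9^2 ≡ 9^2 = 81 ≡ 3 (mod 13)
9^4 ≡ 3^2 = 9 (mod 13)
9^8 ≡ 9^2 = 81 ≡ 3 (mod 13)
9^16 ≡ 3^2 = 9 (mod 13)
9^32 ≡ 9^2 = 81 ≡ 3 (mod 13)
9^64 ≡ 3^2 = 9 (mod 13)
9^128 ≡ 9^2 = 81 ≡ 3 (mod 13)
9^175 = 9^128 × 9^32 × 9^8 × 9^4 × 9^2 × 9^1 ≡ 3 × 3 × 3 × 9 × 3 × 9 (mod 13).
Accumulate the product:
3 × 3 = 9
9 × 3 = 27 ≡ 1
1 × 9 = 9
9 × 3 = 27 ≡ 1
1 × 9 = 9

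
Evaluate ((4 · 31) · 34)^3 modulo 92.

4 · 31 = 124 ≡ 32 (mod 92)
32 · 34 = 1088 ≡ 76 (mod 92)
(76)^3 ≡ 44 (mod 92)

44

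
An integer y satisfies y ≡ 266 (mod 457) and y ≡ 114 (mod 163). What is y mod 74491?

457⁻¹ mod 163: 457×56 ≡ 1 (mod 163), so 457⁻¹ ≡ 56.
y = 266 + 457×((114 − 266)×56 mod 163) = 266 + 457×127 = 58305.

58305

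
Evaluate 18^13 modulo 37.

32

Using repeated squaring:
18^1 ≡ 18 (mod 37)
18^2 ≡ 18^2 = 324 ≡ 28 (mod 37)
18^4 ≡ 28^2 = 784 ≡ 7 (mod 37)
18^8 ≡ 7^2 = 49 ≡ 12 (mod 37)
18^13 = 18^8 × 18^4 × 18^1 ≡ 12 × 7 × 18 (mod 37).
Accumulate the product:
12 × 7 = 84 ≡ 10
10 × 18 = 180 ≡ 32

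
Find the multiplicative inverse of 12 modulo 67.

By the extended Euclidean algorithm:
67 = 5*12 + 7
12 = 1*7 + 5
7 = 1*5 + 2
5 = 2*2 + 1
2 = 2*1 + 0
gcd(12, 67) = 1, so the inverse exists.
Bézout: 1 = −5*67 + 28*12.
So 12⁻¹ ≡ 28 (mod 67).

28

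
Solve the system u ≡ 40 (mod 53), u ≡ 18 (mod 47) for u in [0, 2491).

53⁻¹ mod 47: 53*8 ≡ 1 (mod 47), so 53⁻¹ ≡ 8.
u = 40 + 53*((18 − 40)*8 mod 47) = 40 + 53*12 = 676.

676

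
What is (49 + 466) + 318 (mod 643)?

190

49 + 466 = 515
515 + 318 = 833 ≡ 190 (mod 643)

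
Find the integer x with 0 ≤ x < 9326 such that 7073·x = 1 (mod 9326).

4069

9326 = 1*7073 + 2253
7073 = 3*2253 + 314
2253 = 7*314 + 55
314 = 5*55 + 39
55 = 1*39 + 16
39 = 2*16 + 7
16 = 2*7 + 2
7 = 3*2 + 1
2 = 2*1 + 0
gcd(7073, 9326) = 1, so the inverse exists.
Bézout: 1 = −3086*9326 + 4069*7073.
So 7073⁻¹ ≡ 4069 (mod 9326).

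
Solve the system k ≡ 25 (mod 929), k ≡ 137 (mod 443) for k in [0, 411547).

929⁻¹ mod 443: 929·340 ≡ 1 (mod 443), so 929⁻¹ ≡ 340.
k = 25 + 929·((137 − 25)·340 mod 443) = 25 + 929·425 = 394850.

394850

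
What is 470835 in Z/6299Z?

4709

470835 = 74*6299 + 4709, so 470835 ≡ 4709 (mod 6299).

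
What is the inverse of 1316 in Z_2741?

1031

Run the extended Euclidean algorithm:
2741 = 2×1316 + 109
1316 = 12×109 + 8
109 = 13×8 + 5
8 = 1×5 + 3
5 = 1×3 + 2
3 = 1×2 + 1
2 = 2×1 + 0
gcd(1316, 2741) = 1, so the inverse exists.
Back-substitute for 1:
1 = 1×3 − 1×2
  = −1×5 + 2×3
  = 2×8 − 3×5
  = −3×109 + 41×8
  = 41×1316 − 495×109
  = −495×2741 + 1031×1316
So 1316⁻¹ ≡ 1031 (mod 2741).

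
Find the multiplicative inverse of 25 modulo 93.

By the extended Euclidean algorithm:
93 = 3·25 + 18
25 = 1·18 + 7
18 = 2·7 + 4
7 = 1·4 + 3
4 = 1·3 + 1
3 = 3·1 + 0
gcd(25, 93) = 1, so the inverse exists.
Bézout: 1 = 7·93 − 26·25.
So 25⁻¹ ≡ −26 ≡ 67 (mod 93).

67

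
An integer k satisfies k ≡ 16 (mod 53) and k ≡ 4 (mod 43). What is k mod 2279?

864

53⁻¹ mod 43: 53·13 ≡ 1 (mod 43), so 53⁻¹ ≡ 13.
k = 16 + 53·((4 − 16)·13 mod 43) = 16 + 53·16 = 864.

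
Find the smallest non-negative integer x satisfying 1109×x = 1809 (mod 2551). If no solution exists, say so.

gcd(1109, 2551) = 1, so a unique solution mod 2551 exists.
1109⁻¹ ≡ 1693 (mod 2551).
x ≡ 1693×1809 ≡ 1437 (mod 2551).

1437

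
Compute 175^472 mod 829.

Compute successive squares:
472 in binary is 111011000, i.e. 472 = 256 + 128 + 64 + 16 + 8.
175^1 ≡ 175 (mod 829)
175^2 ≡ 175^2 = 30625 ≡ 781 (mod 829)
175^4 ≡ 781^2 = 609961 ≡ 646 (mod 829)
175^8 ≡ 646^2 = 417316 ≡ 329 (mod 829)
175^16 ≡ 329^2 = 108241 ≡ 471 (mod 829)
175^32 ≡ 471^2 = 221841 ≡ 498 (mod 829)
175^64 ≡ 498^2 = 248004 ≡ 133 (mod 829)
175^128 ≡ 133^2 = 17689 ≡ 280 (mod 829)
175^256 ≡ 280^2 = 78400 ≡ 474 (mod 829)
175^472 = 175^256 × 175^128 × 175^64 × 175^16 × 175^8 ≡ 474 × 280 × 133 × 471 × 329 (mod 829).
Accumulate the product:
474 × 280 = 132720 ≡ 80
80 × 133 = 10640 ≡ 692
692 × 471 = 325932 ≡ 135
135 × 329 = 44415 ≡ 478

478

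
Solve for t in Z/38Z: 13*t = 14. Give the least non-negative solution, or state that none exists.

4

gcd(13, 38) = 1, so a unique solution mod 38 exists.
13⁻¹ ≡ 3 (mod 38).
t ≡ 3*14 ≡ 4 (mod 38).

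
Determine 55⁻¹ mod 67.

39

67 = 1*55 + 12
55 = 4*12 + 7
12 = 1*7 + 5
7 = 1*5 + 2
5 = 2*2 + 1
2 = 2*1 + 0
gcd(55, 67) = 1, so the inverse exists.
Bézout: 1 = 23*67 − 28*55.
So 55⁻¹ ≡ −28 ≡ 39 (mod 67).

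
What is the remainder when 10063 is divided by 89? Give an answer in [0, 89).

10063 = 113*89 + 6, so 10063 ≡ 6 (mod 89).

6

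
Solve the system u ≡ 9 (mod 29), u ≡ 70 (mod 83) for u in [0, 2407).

734

29⁻¹ mod 83: 29*63 ≡ 1 (mod 83), so 29⁻¹ ≡ 63.
u = 9 + 29*((70 − 9)*63 mod 83) = 9 + 29*25 = 734.
Check: 734 mod 29 = 9, 734 mod 83 = 70. ✓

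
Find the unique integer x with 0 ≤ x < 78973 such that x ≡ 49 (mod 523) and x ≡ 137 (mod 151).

70654

523⁻¹ mod 151: 523×41 ≡ 1 (mod 151), so 523⁻¹ ≡ 41.
x = 49 + 523×((137 − 49)×41 mod 151) = 49 + 523×135 = 70654.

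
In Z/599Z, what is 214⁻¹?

14

599 = 2·214 + 171
214 = 1·171 + 43
171 = 3·43 + 42
43 = 1·42 + 1
42 = 42·1 + 0
gcd(214, 599) = 1, so the inverse exists.
Bézout: 1 = −5·599 + 14·214.
So 214⁻¹ ≡ 14 (mod 599).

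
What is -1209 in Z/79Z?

55

-1209 = -16*79 + 55, so -1209 ≡ 55 (mod 79).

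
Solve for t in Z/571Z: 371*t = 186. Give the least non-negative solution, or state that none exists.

gcd(371, 571) = 1, so a unique solution mod 571 exists.
371⁻¹ ≡ 374 (mod 571).
t ≡ 374*186 ≡ 473 (mod 571).

473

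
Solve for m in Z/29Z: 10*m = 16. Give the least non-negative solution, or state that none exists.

gcd(10, 29) = 1, so a unique solution mod 29 exists.
10⁻¹ ≡ 3 (mod 29).
m ≡ 3*16 ≡ 19 (mod 29).

19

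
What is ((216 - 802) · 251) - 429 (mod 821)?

216 - 802 = -586 ≡ 235 (mod 821)
235 · 251 = 58985 ≡ 694 (mod 821)
694 - 429 = 265

265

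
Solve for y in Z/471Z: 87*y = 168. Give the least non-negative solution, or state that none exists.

gcd(87, 471) = 3, and 3 | 168, so solutions exist.
Divide through by 3: 29*y ≡ 56 mod 157.
29⁻¹ ≡ 65 (mod 157).
y ≡ 65*56 ≡ 29 (mod 157).
The smallest non-negative solution is y = 29.

29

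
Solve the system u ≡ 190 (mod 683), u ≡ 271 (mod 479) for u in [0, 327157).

284318

683⁻¹ mod 479: 683*425 ≡ 1 (mod 479), so 683⁻¹ ≡ 425.
u = 190 + 683*((271 − 190)*425 mod 479) = 190 + 683*416 = 284318.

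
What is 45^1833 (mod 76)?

1

1833 in binary is 11100101001, i.e. 1833 = 1024 + 512 + 256 + 32 + 8 + 1.
45^1 ≡ 45 (mod 76)
45^2 ≡ 45^2 = 2025 ≡ 49 (mod 76)
45^4 ≡ 49^2 = 2401 ≡ 45 (mod 76)
45^8 ≡ 45^2 = 2025 ≡ 49 (mod 76)
45^16 ≡ 49^2 = 2401 ≡ 45 (mod 76)
45^32 ≡ 45^2 = 2025 ≡ 49 (mod 76)
45^64 ≡ 49^2 = 2401 ≡ 45 (mod 76)
45^128 ≡ 45^2 = 2025 ≡ 49 (mod 76)
45^256 ≡ 49^2 = 2401 ≡ 45 (mod 76)
45^512 ≡ 45^2 = 2025 ≡ 49 (mod 76)
45^1024 ≡ 49^2 = 2401 ≡ 45 (mod 76)
45^1833 = 45^1024 · 45^512 · 45^256 · 45^32 · 45^8 · 45^1 ≡ 45 · 49 · 45 · 49 · 49 · 45 (mod 76).
Accumulate the product:
45 · 49 = 2205 ≡ 1
1 · 45 = 45
45 · 49 = 2205 ≡ 1
1 · 49 = 49
49 · 45 = 2205 ≡ 1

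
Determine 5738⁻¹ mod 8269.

Run the extended Euclidean algorithm:
8269 = 1·5738 + 2531
5738 = 2·2531 + 676
2531 = 3·676 + 503
676 = 1·503 + 173
503 = 2·173 + 157
173 = 1·157 + 16
157 = 9·16 + 13
16 = 1·13 + 3
13 = 4·3 + 1
3 = 3·1 + 0
gcd(5738, 8269) = 1, so the inverse exists.
Back-substitute for 1:
1 = 1·13 − 4·3
  = −4·16 + 5·13
  = 5·157 − 49·16
  = −49·173 + 54·157
  = 54·503 − 157·173
  = −157·676 + 211·503
  = 211·2531 − 790·676
  = −790·5738 + 1791·2531
  = 1791·8269 − 2581·5738
So 5738⁻¹ ≡ −2581 ≡ 5688 (mod 8269).

5688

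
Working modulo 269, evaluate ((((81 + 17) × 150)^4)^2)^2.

53

81 + 17 = 98
98 × 150 = 14700 ≡ 174 (mod 269)
(174)^4 ≡ 115 (mod 269)
(115)^2 ≡ 44 (mod 269)
(44)^2 ≡ 53 (mod 269)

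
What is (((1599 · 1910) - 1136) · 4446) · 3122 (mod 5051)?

1599 · 1910 = 3054090 ≡ 3286 (mod 5051)
3286 - 1136 = 2150
2150 · 4446 = 9558900 ≡ 2408 (mod 5051)
2408 · 3122 = 7517776 ≡ 1888 (mod 5051)

1888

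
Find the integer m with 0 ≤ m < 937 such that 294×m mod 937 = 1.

937 = 3·294 + 55
294 = 5·55 + 19
55 = 2·19 + 17
19 = 1·17 + 2
17 = 8·2 + 1
2 = 2·1 + 0
gcd(294, 937) = 1, so the inverse exists.
Bézout: 1 = 139·937 − 443·294.
So 294⁻¹ ≡ −443 ≡ 494 (mod 937).

494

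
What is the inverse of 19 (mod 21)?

Apply the Euclidean algorithm and back-substitute:
21 = 1*19 + 2
19 = 9*2 + 1
2 = 2*1 + 0
gcd(19, 21) = 1, so the inverse exists.
Bézout: 1 = −9*21 + 10*19.
So 19⁻¹ ≡ 10 (mod 21).

10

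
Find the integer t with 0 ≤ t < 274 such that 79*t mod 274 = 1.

274 = 3*79 + 37
79 = 2*37 + 5
37 = 7*5 + 2
5 = 2*2 + 1
2 = 2*1 + 0
gcd(79, 274) = 1, so the inverse exists.
Bézout: 1 = −32*274 + 111*79.
So 79⁻¹ ≡ 111 (mod 274).

111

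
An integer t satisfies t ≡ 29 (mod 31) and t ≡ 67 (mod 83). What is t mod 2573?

897

31⁻¹ mod 83: 31*75 ≡ 1 (mod 83), so 31⁻¹ ≡ 75.
t = 29 + 31*((67 − 29)*75 mod 83) = 29 + 31*28 = 897.
Check: 897 mod 31 = 29, 897 mod 83 = 67. ✓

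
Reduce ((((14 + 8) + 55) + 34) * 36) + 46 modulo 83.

14 + 8 = 22
22 + 55 = 77
77 + 34 = 111 ≡ 28 (mod 83)
28 * 36 = 1008 ≡ 12 (mod 83)
12 + 46 = 58

58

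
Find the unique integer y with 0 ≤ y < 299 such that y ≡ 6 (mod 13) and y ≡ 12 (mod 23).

58

13⁻¹ mod 23: 13·16 ≡ 1 (mod 23), so 13⁻¹ ≡ 16.
y = 6 + 13·((12 − 6)·16 mod 23) = 6 + 13·4 = 58.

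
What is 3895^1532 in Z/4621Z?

1532 in binary is 10111111100, i.e. 1532 = 1024 + 256 + 128 + 64 + 32 + 16 + 8 + 4.
3895^1 ≡ 3895 (mod 4621)
3895^2 ≡ 3895^2 = 15171025 ≡ 282 (mod 4621)
3895^4 ≡ 282^2 = 79524 ≡ 967 (mod 4621)
3895^8 ≡ 967^2 = 935089 ≡ 1647 (mod 4621)
3895^16 ≡ 1647^2 = 2712609 ≡ 82 (mod 4621)
3895^32 ≡ 82^2 = 6724 ≡ 2103 (mod 4621)
3895^64 ≡ 2103^2 = 4422609 ≡ 312 (mod 4621)
3895^128 ≡ 312^2 = 97344 ≡ 303 (mod 4621)
3895^256 ≡ 303^2 = 91809 ≡ 4010 (mod 4621)
3895^512 ≡ 4010^2 = 16080100 ≡ 3641 (mod 4621)
3895^1024 ≡ 3641^2 = 13256881 ≡ 3853 (mod 4621)
3895^1532 = 3895^1024 × 3895^256 × 3895^128 × 3895^64 × 3895^32 × 3895^16 × 3895^8 × 3895^4 ≡ 3853 × 4010 × 303 × 312 × 2103 × 82 × 1647 × 967 (mod 4621).
Accumulate the product:
3853 × 4010 = 15450530 ≡ 2527
2527 × 303 = 765681 ≡ 3216
3216 × 312 = 1003392 ≡ 635
635 × 2103 = 1335405 ≡ 4557
4557 × 82 = 373674 ≡ 3994
3994 × 1647 = 6578118 ≡ 2435
2435 × 967 = 2354645 ≡ 2556

2556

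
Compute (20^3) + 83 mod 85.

(20)^3 ≡ 10 (mod 85)
10 + 83 = 93 ≡ 8 (mod 85)

8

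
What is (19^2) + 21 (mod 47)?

6

(19)^2 ≡ 32 (mod 47)
32 + 21 = 53 ≡ 6 (mod 47)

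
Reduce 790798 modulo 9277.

790798 = 85*9277 + 2253, so 790798 ≡ 2253 (mod 9277).

2253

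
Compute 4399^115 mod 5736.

4399^1 ≡ 4399 (mod 5736)
4399^2 ≡ 4399^2 = 19351201 ≡ 3673 (mod 5736)
4399^4 ≡ 3673^2 = 13490929 ≡ 5593 (mod 5736)
4399^8 ≡ 5593^2 = 31281649 ≡ 3241 (mod 5736)
4399^16 ≡ 3241^2 = 10504081 ≡ 1465 (mod 5736)
4399^32 ≡ 1465^2 = 2146225 ≡ 961 (mod 5736)
4399^64 ≡ 961^2 = 923521 ≡ 25 (mod 5736)
4399^115 = 4399^64 * 4399^32 * 4399^16 * 4399^2 * 4399^1 ≡ 25 * 961 * 1465 * 3673 * 4399 (mod 5736).
Accumulate the product:
25 * 961 = 24025 ≡ 1081
1081 * 1465 = 1583665 ≡ 529
529 * 3673 = 1943017 ≡ 4249
4249 * 4399 = 18691351 ≡ 3463

3463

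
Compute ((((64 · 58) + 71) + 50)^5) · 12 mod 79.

64 · 58 = 3712 ≡ 78 (mod 79)
78 + 71 = 149 ≡ 70 (mod 79)
70 + 50 = 120 ≡ 41 (mod 79)
(41)^5 ≡ 15 (mod 79)
15 · 12 = 180 ≡ 22 (mod 79)

22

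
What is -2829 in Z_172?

-2829 = -17×172 + 95, so -2829 ≡ 95 (mod 172).

95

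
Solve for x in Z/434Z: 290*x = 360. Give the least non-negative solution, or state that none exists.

gcd(290, 434) = 2, and 2 | 360, so solutions exist.
Divide through by 2: 145*x mod 217 = 180.
145⁻¹ ≡ 3 (mod 217).
x ≡ 3*180 ≡ 106 (mod 217).
The smallest non-negative solution is x = 106.

106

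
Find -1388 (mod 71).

32

-1388 = -20*71 + 32, so -1388 ≡ 32 (mod 71).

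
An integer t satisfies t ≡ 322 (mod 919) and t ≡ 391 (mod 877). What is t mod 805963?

919⁻¹ mod 877: 919×355 ≡ 1 (mod 877), so 919⁻¹ ≡ 355.
t = 322 + 919×((391 − 322)×355 mod 877) = 322 + 919×816 = 750226.

750226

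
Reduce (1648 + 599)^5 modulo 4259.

2741

1648 + 599 = 2247
(2247)^5 ≡ 2741 (mod 4259)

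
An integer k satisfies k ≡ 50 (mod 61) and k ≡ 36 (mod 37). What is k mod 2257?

61⁻¹ mod 37: 61*17 ≡ 1 (mod 37), so 61⁻¹ ≡ 17.
k = 50 + 61*((36 − 50)*17 mod 37) = 50 + 61*21 = 1331.

1331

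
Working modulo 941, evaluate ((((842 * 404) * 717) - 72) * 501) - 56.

17

842 * 404 = 340168 ≡ 467 (mod 941)
467 * 717 = 334839 ≡ 784 (mod 941)
784 - 72 = 712
712 * 501 = 356712 ≡ 73 (mod 941)
73 - 56 = 17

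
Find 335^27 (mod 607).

27 in binary is 11011, i.e. 27 = 16 + 8 + 2 + 1.
335^1 ≡ 335 (mod 607)
335^2 ≡ 335^2 = 112225 ≡ 537 (mod 607)
335^4 ≡ 537^2 = 288369 ≡ 44 (mod 607)
335^8 ≡ 44^2 = 1936 ≡ 115 (mod 607)
335^16 ≡ 115^2 = 13225 ≡ 478 (mod 607)
335^27 = 335^16 * 335^8 * 335^2 * 335^1 ≡ 478 * 115 * 537 * 335 (mod 607).
Accumulate the product:
478 * 115 = 54970 ≡ 340
340 * 537 = 182580 ≡ 480
480 * 335 = 160800 ≡ 552

552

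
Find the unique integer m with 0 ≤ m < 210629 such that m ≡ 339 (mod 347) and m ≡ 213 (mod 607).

347⁻¹ mod 607: 347*7 ≡ 1 (mod 607), so 347⁻¹ ≡ 7.
m = 339 + 347*((213 − 339)*7 mod 607) = 339 + 347*332 = 115543.

115543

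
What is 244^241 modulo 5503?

241 in binary is 11110001, i.e. 241 = 128 + 64 + 32 + 16 + 1.
244^1 ≡ 244 (mod 5503)
244^2 ≡ 244^2 = 59536 ≡ 4506 (mod 5503)
244^4 ≡ 4506^2 = 20304036 ≡ 3469 (mod 5503)
244^8 ≡ 3469^2 = 12033961 ≡ 4403 (mod 5503)
244^16 ≡ 4403^2 = 19386409 ≡ 4843 (mod 5503)
244^32 ≡ 4843^2 = 23454649 ≡ 863 (mod 5503)
244^64 ≡ 863^2 = 744769 ≡ 1864 (mod 5503)
244^128 ≡ 1864^2 = 3474496 ≡ 2103 (mod 5503)
244^241 = 244^128 * 244^64 * 244^32 * 244^16 * 244^1 ≡ 2103 * 1864 * 863 * 4843 * 244 (mod 5503).
Accumulate the product:
2103 * 1864 = 3919992 ≡ 1856
1856 * 863 = 1601728 ≡ 355
355 * 4843 = 1719265 ≡ 2329
2329 * 244 = 568276 ≡ 1467

1467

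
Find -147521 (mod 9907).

1084

-147521 = -15*9907 + 1084, so -147521 ≡ 1084 (mod 9907).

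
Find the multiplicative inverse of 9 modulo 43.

43 = 4*9 + 7
9 = 1*7 + 2
7 = 3*2 + 1
2 = 2*1 + 0
gcd(9, 43) = 1, so the inverse exists.
Back-substitute for 1:
1 = 1*7 − 3*2
  = −3*9 + 4*7
  = 4*43 − 19*9
So 9⁻¹ ≡ −19 ≡ 24 (mod 43).

24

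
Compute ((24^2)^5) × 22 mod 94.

(24)^2 ≡ 12 (mod 94)
(12)^5 ≡ 14 (mod 94)
14 × 22 = 308 ≡ 26 (mod 94)

26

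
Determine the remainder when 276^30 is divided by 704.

Compute successive squares:
30 in binary is 11110, i.e. 30 = 16 + 8 + 4 + 2.
276^1 ≡ 276 (mod 704)
276^2 ≡ 276^2 = 76176 ≡ 144 (mod 704)
276^4 ≡ 144^2 = 20736 ≡ 320 (mod 704)
276^8 ≡ 320^2 = 102400 ≡ 320 (mod 704)
276^16 ≡ 320^2 = 102400 ≡ 320 (mod 704)
276^30 = 276^16 * 276^8 * 276^4 * 276^2 ≡ 320 * 320 * 320 * 144 (mod 704).
Accumulate the product:
320 * 320 = 102400 ≡ 320
320 * 320 = 102400 ≡ 320
320 * 144 = 46080 ≡ 320

320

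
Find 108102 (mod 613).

108102 = 176·613 + 214, so 108102 ≡ 214 (mod 613).

214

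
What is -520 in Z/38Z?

12

-520 = -14*38 + 12, so -520 ≡ 12 (mod 38).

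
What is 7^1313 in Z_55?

2

1313 in binary is 10100100001, i.e. 1313 = 1024 + 256 + 32 + 1.
7^1 ≡ 7 (mod 55)
7^2 ≡ 7^2 = 49 (mod 55)
7^4 ≡ 49^2 = 2401 ≡ 36 (mod 55)
7^8 ≡ 36^2 = 1296 ≡ 31 (mod 55)
7^16 ≡ 31^2 = 961 ≡ 26 (mod 55)
7^32 ≡ 26^2 = 676 ≡ 16 (mod 55)
7^64 ≡ 16^2 = 256 ≡ 36 (mod 55)
7^128 ≡ 36^2 = 1296 ≡ 31 (mod 55)
7^256 ≡ 31^2 = 961 ≡ 26 (mod 55)
7^512 ≡ 26^2 = 676 ≡ 16 (mod 55)
7^1024 ≡ 16^2 = 256 ≡ 36 (mod 55)
7^1313 = 7^1024 · 7^256 · 7^32 · 7^1 ≡ 36 · 26 · 16 · 7 (mod 55).
Accumulate the product:
36 · 26 = 936 ≡ 1
1 · 16 = 16
16 · 7 = 112 ≡ 2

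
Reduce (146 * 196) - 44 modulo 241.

146 * 196 = 28616 ≡ 178 (mod 241)
178 - 44 = 134

134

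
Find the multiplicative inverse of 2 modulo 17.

Apply the Euclidean algorithm and back-substitute:
17 = 8*2 + 1
2 = 2*1 + 0
gcd(2, 17) = 1, so the inverse exists.
Back-substitute for 1:
1 = 1*17 − 8*2
So 2⁻¹ ≡ −8 ≡ 9 (mod 17).

9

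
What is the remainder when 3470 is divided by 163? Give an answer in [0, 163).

3470 = 21*163 + 47, so 3470 ≡ 47 (mod 163).

47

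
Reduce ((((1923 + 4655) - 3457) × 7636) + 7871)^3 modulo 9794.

1923 + 4655 = 6578
6578 - 3457 = 3121
3121 × 7636 = 23831956 ≡ 3154 (mod 9794)
3154 + 7871 = 11025 ≡ 1231 (mod 9794)
(1231)^3 ≡ 4975 (mod 9794)

4975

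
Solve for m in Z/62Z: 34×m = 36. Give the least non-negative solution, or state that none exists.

gcd(34, 62) = 2, and 2 | 36, so solutions exist.
Divide through by 2: 17×m mod 31 = 18.
17⁻¹ ≡ 11 (mod 31).
m ≡ 11×18 ≡ 12 (mod 31).
The smallest non-negative solution is m = 12.

12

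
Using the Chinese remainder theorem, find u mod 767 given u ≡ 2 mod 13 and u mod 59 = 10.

600

13⁻¹ mod 59: 13×50 ≡ 1 (mod 59), so 13⁻¹ ≡ 50.
u = 2 + 13×((10 − 2)×50 mod 59) = 2 + 13×46 = 600.
Check: 600 mod 13 = 2, 600 mod 59 = 10. ✓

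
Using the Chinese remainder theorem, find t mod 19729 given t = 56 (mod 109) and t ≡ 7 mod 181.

16297

109⁻¹ mod 181: 109×93 ≡ 1 (mod 181), so 109⁻¹ ≡ 93.
t = 56 + 109×((7 − 56)×93 mod 181) = 56 + 109×149 = 16297.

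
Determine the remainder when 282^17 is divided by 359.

17 in binary is 10001, i.e. 17 = 16 + 1.
282^1 ≡ 282 (mod 359)
282^2 ≡ 282^2 = 79524 ≡ 185 (mod 359)
282^4 ≡ 185^2 = 34225 ≡ 120 (mod 359)
282^8 ≡ 120^2 = 14400 ≡ 40 (mod 359)
282^16 ≡ 40^2 = 1600 ≡ 164 (mod 359)
282^17 = 282^16 × 282^1 ≡ 164 × 282 (mod 359).
164 × 282 = 46248 ≡ 296 (mod 359).

296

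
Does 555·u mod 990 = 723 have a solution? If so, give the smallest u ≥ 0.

gcd(555, 990) = 15, and 15 does not divide 723.
So the congruence has no solution.

no solution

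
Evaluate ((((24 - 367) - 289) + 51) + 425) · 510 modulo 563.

386

24 - 367 = -343 ≡ 220 (mod 563)
220 - 289 = -69 ≡ 494 (mod 563)
494 + 51 = 545
545 + 425 = 970 ≡ 407 (mod 563)
407 · 510 = 207570 ≡ 386 (mod 563)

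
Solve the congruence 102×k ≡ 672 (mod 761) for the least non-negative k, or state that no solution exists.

gcd(102, 761) = 1, so a unique solution mod 761 exists.
102⁻¹ ≡ 97 (mod 761).
k ≡ 97×672 ≡ 499 (mod 761).

499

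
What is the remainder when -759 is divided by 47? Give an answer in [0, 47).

-759 = -17×47 + 40, so -759 ≡ 40 (mod 47).

40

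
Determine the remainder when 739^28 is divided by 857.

Compute successive squares:
28 in binary is 11100, i.e. 28 = 16 + 8 + 4.
739^1 ≡ 739 (mod 857)
739^2 ≡ 739^2 = 546121 ≡ 212 (mod 857)
739^4 ≡ 212^2 = 44944 ≡ 380 (mod 857)
739^8 ≡ 380^2 = 144400 ≡ 424 (mod 857)
739^16 ≡ 424^2 = 179776 ≡ 663 (mod 857)
739^28 = 739^16 × 739^8 × 739^4 ≡ 663 × 424 × 380 (mod 857).
Accumulate the product:
663 × 424 = 281112 ≡ 16
16 × 380 = 6080 ≡ 81

81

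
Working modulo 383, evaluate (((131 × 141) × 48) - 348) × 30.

323

131 × 141 = 18471 ≡ 87 (mod 383)
87 × 48 = 4176 ≡ 346 (mod 383)
346 - 348 = -2 ≡ 381 (mod 383)
381 × 30 = 11430 ≡ 323 (mod 383)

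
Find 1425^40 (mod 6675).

By square-and-multiply:
40 in binary is 101000, i.e. 40 = 32 + 8.
1425^1 ≡ 1425 (mod 6675)
1425^2 ≡ 1425^2 = 2030625 ≡ 1425 (mod 6675)
1425^4 ≡ 1425^2 = 2030625 ≡ 1425 (mod 6675)
1425^8 ≡ 1425^2 = 2030625 ≡ 1425 (mod 6675)
1425^16 ≡ 1425^2 = 2030625 ≡ 1425 (mod 6675)
1425^32 ≡ 1425^2 = 2030625 ≡ 1425 (mod 6675)
1425^40 = 1425^32 × 1425^8 ≡ 1425 × 1425 (mod 6675).
1425 × 1425 = 2030625 ≡ 1425 (mod 6675).

1425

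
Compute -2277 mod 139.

86

-2277 = -17*139 + 86, so -2277 ≡ 86 (mod 139).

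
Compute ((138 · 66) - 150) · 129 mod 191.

138 · 66 = 9108 ≡ 131 (mod 191)
131 - 150 = -19 ≡ 172 (mod 191)
172 · 129 = 22188 ≡ 32 (mod 191)

32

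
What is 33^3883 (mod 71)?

3883 in binary is 111100101011, i.e. 3883 = 2048 + 1024 + 512 + 256 + 32 + 8 + 2 + 1.
33^1 ≡ 33 (mod 71)
33^2 ≡ 33^2 = 1089 ≡ 24 (mod 71)
33^4 ≡ 24^2 = 576 ≡ 8 (mod 71)
33^8 ≡ 8^2 = 64 (mod 71)
33^16 ≡ 64^2 = 4096 ≡ 49 (mod 71)
33^32 ≡ 49^2 = 2401 ≡ 58 (mod 71)
33^64 ≡ 58^2 = 3364 ≡ 27 (mod 71)
33^128 ≡ 27^2 = 729 ≡ 19 (mod 71)
33^256 ≡ 19^2 = 361 ≡ 6 (mod 71)
33^512 ≡ 6^2 = 36 (mod 71)
33^1024 ≡ 36^2 = 1296 ≡ 18 (mod 71)
33^2048 ≡ 18^2 = 324 ≡ 40 (mod 71)
33^3883 = 33^2048 * 33^1024 * 33^512 * 33^256 * 33^32 * 33^8 * 33^2 * 33^1 ≡ 40 * 18 * 36 * 6 * 58 * 64 * 24 * 33 (mod 71).
Accumulate the product:
40 * 18 = 720 ≡ 10
10 * 36 = 360 ≡ 5
5 * 6 = 30
30 * 58 = 1740 ≡ 36
36 * 64 = 2304 ≡ 32
32 * 24 = 768 ≡ 58
58 * 33 = 1914 ≡ 68

68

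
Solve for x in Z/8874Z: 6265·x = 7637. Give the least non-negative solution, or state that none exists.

gcd(6265, 8874) = 1, so a unique solution mod 8874 exists.
6265⁻¹ ≡ 5221 (mod 8874).
x ≡ 5221·7637 ≡ 1895 (mod 8874).

1895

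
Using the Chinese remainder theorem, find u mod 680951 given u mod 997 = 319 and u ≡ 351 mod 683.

997⁻¹ mod 683: 997×298 ≡ 1 (mod 683), so 997⁻¹ ≡ 298.
u = 319 + 997×((351 − 319)×298 mod 683) = 319 + 997×657 = 655348.
Check: 655348 mod 997 = 319, 655348 mod 683 = 351. ✓

655348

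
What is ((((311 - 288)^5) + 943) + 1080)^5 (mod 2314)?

1286

311 - 288 = 23
(23)^5 ≡ 1109 (mod 2314)
1109 + 943 = 2052
2052 + 1080 = 3132 ≡ 818 (mod 2314)
(818)^5 ≡ 1286 (mod 2314)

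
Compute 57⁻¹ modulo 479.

479 = 8*57 + 23
57 = 2*23 + 11
23 = 2*11 + 1
11 = 11*1 + 0
gcd(57, 479) = 1, so the inverse exists.
Back-substitute for 1:
1 = 1*23 − 2*11
  = −2*57 + 5*23
  = 5*479 − 42*57
So 57⁻¹ ≡ −42 ≡ 437 (mod 479).

437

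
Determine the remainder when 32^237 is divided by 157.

45

Using repeated squaring:
32^1 ≡ 32 (mod 157)
32^2 ≡ 32^2 = 1024 ≡ 82 (mod 157)
32^4 ≡ 82^2 = 6724 ≡ 130 (mod 157)
32^8 ≡ 130^2 = 16900 ≡ 101 (mod 157)
32^16 ≡ 101^2 = 10201 ≡ 153 (mod 157)
32^32 ≡ 153^2 = 23409 ≡ 16 (mod 157)
32^64 ≡ 16^2 = 256 ≡ 99 (mod 157)
32^128 ≡ 99^2 = 9801 ≡ 67 (mod 157)
32^237 = 32^128 · 32^64 · 32^32 · 32^8 · 32^4 · 32^1 ≡ 67 · 99 · 16 · 101 · 130 · 32 (mod 157).
Accumulate the product:
67 · 99 = 6633 ≡ 39
39 · 16 = 624 ≡ 153
153 · 101 = 15453 ≡ 67
67 · 130 = 8710 ≡ 75
75 · 32 = 2400 ≡ 45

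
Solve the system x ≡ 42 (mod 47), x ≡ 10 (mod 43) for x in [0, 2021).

47⁻¹ mod 43: 47×11 ≡ 1 (mod 43), so 47⁻¹ ≡ 11.
x = 42 + 47×((10 − 42)×11 mod 43) = 42 + 47×35 = 1687.
Check: 1687 mod 47 = 42, 1687 mod 43 = 10. ✓

1687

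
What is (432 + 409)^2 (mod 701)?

673

432 + 409 = 841 ≡ 140 (mod 701)
(140)^2 ≡ 673 (mod 701)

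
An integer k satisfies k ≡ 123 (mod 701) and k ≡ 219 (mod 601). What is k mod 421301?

17648

701⁻¹ mod 601: 701·595 ≡ 1 (mod 601), so 701⁻¹ ≡ 595.
k = 123 + 701·((219 − 123)·595 mod 601) = 123 + 701·25 = 17648.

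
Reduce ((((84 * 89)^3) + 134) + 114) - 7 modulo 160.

84 * 89 = 7476 ≡ 116 (mod 160)
(116)^3 ≡ 96 (mod 160)
96 + 134 = 230 ≡ 70 (mod 160)
70 + 114 = 184 ≡ 24 (mod 160)
24 - 7 = 17

17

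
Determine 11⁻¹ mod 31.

Run the extended Euclidean algorithm:
31 = 2*11 + 9
11 = 1*9 + 2
9 = 4*2 + 1
2 = 2*1 + 0
gcd(11, 31) = 1, so the inverse exists.
Back-substitute for 1:
1 = 1*9 − 4*2
  = −4*11 + 5*9
  = 5*31 − 14*11
So 11⁻¹ ≡ −14 ≡ 17 (mod 31).

17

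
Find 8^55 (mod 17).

Using repeated squaring:
8^1 ≡ 8 (mod 17)
8^2 ≡ 8^2 = 64 ≡ 13 (mod 17)
8^4 ≡ 13^2 = 169 ≡ 16 (mod 17)
8^8 ≡ 16^2 = 256 ≡ 1 (mod 17)
8^16 ≡ 1^2 = 1 (mod 17)
8^32 ≡ 1^2 = 1 (mod 17)
8^55 = 8^32 · 8^16 · 8^4 · 8^2 · 8^1 ≡ 1 · 1 · 16 · 13 · 8 (mod 17).
Accumulate the product:
1 · 1 = 1
1 · 16 = 16
16 · 13 = 208 ≡ 4
4 · 8 = 32 ≡ 15

15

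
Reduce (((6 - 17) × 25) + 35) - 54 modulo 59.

1

6 - 17 = -11 ≡ 48 (mod 59)
48 × 25 = 1200 ≡ 20 (mod 59)
20 + 35 = 55
55 - 54 = 1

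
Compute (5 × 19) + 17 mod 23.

20

5 × 19 = 95 ≡ 3 (mod 23)
3 + 17 = 20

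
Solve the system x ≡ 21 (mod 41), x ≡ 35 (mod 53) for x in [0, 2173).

1784

41⁻¹ mod 53: 41·22 ≡ 1 (mod 53), so 41⁻¹ ≡ 22.
x = 21 + 41·((35 − 21)·22 mod 53) = 21 + 41·43 = 1784.
Check: 1784 mod 41 = 21, 1784 mod 53 = 35. ✓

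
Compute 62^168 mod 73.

8

By square-and-multiply:
168 in binary is 10101000, i.e. 168 = 128 + 32 + 8.
62^1 ≡ 62 (mod 73)
62^2 ≡ 62^2 = 3844 ≡ 48 (mod 73)
62^4 ≡ 48^2 = 2304 ≡ 41 (mod 73)
62^8 ≡ 41^2 = 1681 ≡ 2 (mod 73)
62^16 ≡ 2^2 = 4 (mod 73)
62^32 ≡ 4^2 = 16 (mod 73)
62^64 ≡ 16^2 = 256 ≡ 37 (mod 73)
62^128 ≡ 37^2 = 1369 ≡ 55 (mod 73)
62^168 = 62^128 * 62^32 * 62^8 ≡ 55 * 16 * 2 (mod 73).
Accumulate the product:
55 * 16 = 880 ≡ 4
4 * 2 = 8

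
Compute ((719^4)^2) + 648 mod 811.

312

(719)^4 ≡ 422 (mod 811)
(422)^2 ≡ 475 (mod 811)
475 + 648 = 1123 ≡ 312 (mod 811)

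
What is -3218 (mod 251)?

45

-3218 = -13*251 + 45, so -3218 ≡ 45 (mod 251).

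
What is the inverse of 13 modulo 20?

17

20 = 1*13 + 7
13 = 1*7 + 6
7 = 1*6 + 1
6 = 6*1 + 0
gcd(13, 20) = 1, so the inverse exists.
Back-substitute for 1:
1 = 1*7 − 1*6
  = −1*13 + 2*7
  = 2*20 − 3*13
So 13⁻¹ ≡ −3 ≡ 17 (mod 20).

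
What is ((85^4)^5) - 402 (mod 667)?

549

(85)^4 ≡ 538 (mod 667)
(538)^5 ≡ 284 (mod 667)
284 - 402 = -118 ≡ 549 (mod 667)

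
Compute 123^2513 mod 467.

By square-and-multiply:
2513 in binary is 100111010001, i.e. 2513 = 2048 + 256 + 128 + 64 + 16 + 1.
123^1 ≡ 123 (mod 467)
123^2 ≡ 123^2 = 15129 ≡ 185 (mod 467)
123^4 ≡ 185^2 = 34225 ≡ 134 (mod 467)
123^8 ≡ 134^2 = 17956 ≡ 210 (mod 467)
123^16 ≡ 210^2 = 44100 ≡ 202 (mod 467)
123^32 ≡ 202^2 = 40804 ≡ 175 (mod 467)
123^64 ≡ 175^2 = 30625 ≡ 270 (mod 467)
123^128 ≡ 270^2 = 72900 ≡ 48 (mod 467)
123^256 ≡ 48^2 = 2304 ≡ 436 (mod 467)
123^512 ≡ 436^2 = 190096 ≡ 27 (mod 467)
123^1024 ≡ 27^2 = 729 ≡ 262 (mod 467)
123^2048 ≡ 262^2 = 68644 ≡ 462 (mod 467)
123^2513 = 123^2048 * 123^256 * 123^128 * 123^64 * 123^16 * 123^1 ≡ 462 * 436 * 48 * 270 * 202 * 123 (mod 467).
Accumulate the product:
462 * 436 = 201432 ≡ 155
155 * 48 = 7440 ≡ 435
435 * 270 = 117450 ≡ 233
233 * 202 = 47066 ≡ 366
366 * 123 = 45018 ≡ 186

186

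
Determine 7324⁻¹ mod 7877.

4843

7877 = 1×7324 + 553
7324 = 13×553 + 135
553 = 4×135 + 13
135 = 10×13 + 5
13 = 2×5 + 3
5 = 1×3 + 2
3 = 1×2 + 1
2 = 2×1 + 0
gcd(7324, 7877) = 1, so the inverse exists.
Bézout: 1 = 2821×7877 − 3034×7324.
So 7324⁻¹ ≡ −3034 ≡ 4843 (mod 7877).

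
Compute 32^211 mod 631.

Compute successive squares:
211 in binary is 11010011, i.e. 211 = 128 + 64 + 16 + 2 + 1.
32^1 ≡ 32 (mod 631)
32^2 ≡ 32^2 = 1024 ≡ 393 (mod 631)
32^4 ≡ 393^2 = 154449 ≡ 485 (mod 631)
32^8 ≡ 485^2 = 235225 ≡ 493 (mod 631)
32^16 ≡ 493^2 = 243049 ≡ 114 (mod 631)
32^32 ≡ 114^2 = 12996 ≡ 376 (mod 631)
32^64 ≡ 376^2 = 141376 ≡ 32 (mod 631)
32^128 ≡ 32^2 = 1024 ≡ 393 (mod 631)
32^211 = 32^128 × 32^64 × 32^16 × 32^2 × 32^1 ≡ 393 × 32 × 114 × 393 × 32 (mod 631).
Accumulate the product:
393 × 32 = 12576 ≡ 587
587 × 114 = 66918 ≡ 32
32 × 393 = 12576 ≡ 587
587 × 32 = 18784 ≡ 485

485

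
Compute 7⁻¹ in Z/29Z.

29 = 4*7 + 1
7 = 7*1 + 0
gcd(7, 29) = 1, so the inverse exists.
Bézout: 1 = 1*29 − 4*7.
So 7⁻¹ ≡ −4 ≡ 25 (mod 29).

25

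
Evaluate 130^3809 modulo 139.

115

Compute successive squares:
130^1 ≡ 130 (mod 139)
130^2 ≡ 130^2 = 16900 ≡ 81 (mod 139)
130^4 ≡ 81^2 = 6561 ≡ 28 (mod 139)
130^8 ≡ 28^2 = 784 ≡ 89 (mod 139)
130^16 ≡ 89^2 = 7921 ≡ 137 (mod 139)
130^32 ≡ 137^2 = 18769 ≡ 4 (mod 139)
130^64 ≡ 4^2 = 16 (mod 139)
130^128 ≡ 16^2 = 256 ≡ 117 (mod 139)
130^256 ≡ 117^2 = 13689 ≡ 67 (mod 139)
130^512 ≡ 67^2 = 4489 ≡ 41 (mod 139)
130^1024 ≡ 41^2 = 1681 ≡ 13 (mod 139)
130^2048 ≡ 13^2 = 169 ≡ 30 (mod 139)
130^3809 = 130^2048 × 130^1024 × 130^512 × 130^128 × 130^64 × 130^32 × 130^1 ≡ 30 × 13 × 41 × 117 × 16 × 4 × 130 (mod 139).
Accumulate the product:
30 × 13 = 390 ≡ 112
112 × 41 = 4592 ≡ 5
5 × 117 = 585 ≡ 29
29 × 16 = 464 ≡ 47
47 × 4 = 188 ≡ 49
49 × 130 = 6370 ≡ 115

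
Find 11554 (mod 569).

11554 = 20*569 + 174, so 11554 ≡ 174 (mod 569).

174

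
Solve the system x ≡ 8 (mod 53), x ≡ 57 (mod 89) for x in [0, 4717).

591

53⁻¹ mod 89: 53×42 ≡ 1 (mod 89), so 53⁻¹ ≡ 42.
x = 8 + 53×((57 − 8)×42 mod 89) = 8 + 53×11 = 591.
Check: 591 mod 53 = 8, 591 mod 89 = 57. ✓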